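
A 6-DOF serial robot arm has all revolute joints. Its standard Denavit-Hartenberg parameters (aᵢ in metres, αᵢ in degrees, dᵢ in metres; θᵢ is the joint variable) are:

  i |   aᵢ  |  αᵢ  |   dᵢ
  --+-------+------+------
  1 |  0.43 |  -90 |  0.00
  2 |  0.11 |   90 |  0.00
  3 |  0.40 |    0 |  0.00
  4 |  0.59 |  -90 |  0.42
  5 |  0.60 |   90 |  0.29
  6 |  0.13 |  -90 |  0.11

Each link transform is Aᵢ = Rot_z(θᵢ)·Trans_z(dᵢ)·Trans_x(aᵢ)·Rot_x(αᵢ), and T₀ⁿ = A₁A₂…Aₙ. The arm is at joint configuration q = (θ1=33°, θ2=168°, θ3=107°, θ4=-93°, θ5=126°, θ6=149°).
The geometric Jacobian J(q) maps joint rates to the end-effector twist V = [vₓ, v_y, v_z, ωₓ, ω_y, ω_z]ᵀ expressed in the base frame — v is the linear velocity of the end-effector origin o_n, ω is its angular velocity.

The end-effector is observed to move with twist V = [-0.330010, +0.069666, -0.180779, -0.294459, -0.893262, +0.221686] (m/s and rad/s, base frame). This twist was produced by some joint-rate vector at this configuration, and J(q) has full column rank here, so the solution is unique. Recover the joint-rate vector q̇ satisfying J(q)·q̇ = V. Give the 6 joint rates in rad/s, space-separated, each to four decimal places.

o_n = [-0.3303, 0.7676, -0.0206]
J₁: ẑ×o_n = [-0.7676, -0.3303, 0.0000], ω = ẑ
J2: z=[-0.5446, 0.8387, 0.0000] o=[0.3606, 0.2342, 0.0000] → [-0.0173, -0.0112, 0.2889, -0.5446, 0.8387, 0.0000]
J3: z=[0.1744, 0.1132, -0.9781] o=[0.2704, 0.1756, -0.0229] → [0.5794, 0.5871, 0.1712, 0.1744, 0.1132, -0.9781]
J4: z=[0.1744, 0.1132, -0.9781] o=[0.1580, 0.5587, 0.0014] → [0.2019, 0.4814, 0.0917, 0.1744, 0.1132, -0.9781]
J5: z=[-0.3300, 0.9426, 0.0503] o=[-0.3161, 0.4210, -0.5284] → [0.4612, 0.1669, -0.1011, -0.3300, 0.9426, 0.0503]
J6: z=[-0.8530, -0.3206, 0.4117] o=[-0.1693, 0.7501, 0.0321] → [0.0097, -0.1113, -0.0665, -0.8530, -0.3206, 0.4117]
q̇ = J⁺·V = [0.6130, -0.6890, -0.0010, 0.8120, -0.0960, 0.9880]

0.6130 -0.6890 -0.0010 0.8120 -0.0960 0.9880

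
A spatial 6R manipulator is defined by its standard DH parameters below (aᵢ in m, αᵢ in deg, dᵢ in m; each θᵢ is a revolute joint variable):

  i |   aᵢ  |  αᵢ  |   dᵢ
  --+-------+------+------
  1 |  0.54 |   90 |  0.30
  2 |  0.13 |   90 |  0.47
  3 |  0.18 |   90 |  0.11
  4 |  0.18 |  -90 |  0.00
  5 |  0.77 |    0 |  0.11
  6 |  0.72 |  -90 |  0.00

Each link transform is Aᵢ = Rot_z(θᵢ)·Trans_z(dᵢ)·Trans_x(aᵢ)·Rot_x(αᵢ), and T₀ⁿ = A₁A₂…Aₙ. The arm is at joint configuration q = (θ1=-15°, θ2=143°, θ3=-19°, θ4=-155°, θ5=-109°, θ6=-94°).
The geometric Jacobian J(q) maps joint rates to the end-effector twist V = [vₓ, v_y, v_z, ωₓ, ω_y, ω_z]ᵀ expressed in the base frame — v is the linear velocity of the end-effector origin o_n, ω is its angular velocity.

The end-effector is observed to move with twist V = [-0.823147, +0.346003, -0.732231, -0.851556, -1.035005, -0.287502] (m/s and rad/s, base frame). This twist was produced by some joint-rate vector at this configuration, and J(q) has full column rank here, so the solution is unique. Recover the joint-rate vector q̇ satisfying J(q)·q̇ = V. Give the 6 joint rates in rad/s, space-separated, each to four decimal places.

-0.6800 0.5730 0.9050 -0.8330 0.8820 0.1390

o_n = [0.1324, 0.2156, 1.0536]
J₁: ẑ×o_n = [-0.2156, 0.1324, 0.0000], ω = ẑ
J2: z=[-0.2588, -0.9659, 0.0000] o=[0.5216, -0.1398, 0.3000] → [-0.7279, 0.1951, -0.4679, -0.2588, -0.9659, 0.0000]
J3: z=[0.5813, -0.1558, 0.7986] o=[0.2997, -0.5669, 0.3782] → [-0.7301, -0.5262, 0.4288, 0.5813, -0.1558, 0.7986]
J4: z=[0.4959, 0.8460, -0.1959] o=[0.2475, -0.4922, 0.5685] → [0.5491, -0.2180, 0.4484, 0.4959, 0.8460, -0.1959]
J5: z=[-0.7995, 0.3567, -0.4833] o=[0.3085, -0.5636, 0.4149] → [0.6044, 0.5957, -0.5601, -0.7995, 0.3567, -0.4833]
J6: z=[-0.7995, 0.3567, -0.4833] o=[0.4966, 0.1910, 0.4330] → [0.2333, 0.6722, 0.1102, -0.7995, 0.3567, -0.4833]
q̇ = J⁺·V = [-0.6800, 0.5730, 0.9050, -0.8330, 0.8820, 0.1390]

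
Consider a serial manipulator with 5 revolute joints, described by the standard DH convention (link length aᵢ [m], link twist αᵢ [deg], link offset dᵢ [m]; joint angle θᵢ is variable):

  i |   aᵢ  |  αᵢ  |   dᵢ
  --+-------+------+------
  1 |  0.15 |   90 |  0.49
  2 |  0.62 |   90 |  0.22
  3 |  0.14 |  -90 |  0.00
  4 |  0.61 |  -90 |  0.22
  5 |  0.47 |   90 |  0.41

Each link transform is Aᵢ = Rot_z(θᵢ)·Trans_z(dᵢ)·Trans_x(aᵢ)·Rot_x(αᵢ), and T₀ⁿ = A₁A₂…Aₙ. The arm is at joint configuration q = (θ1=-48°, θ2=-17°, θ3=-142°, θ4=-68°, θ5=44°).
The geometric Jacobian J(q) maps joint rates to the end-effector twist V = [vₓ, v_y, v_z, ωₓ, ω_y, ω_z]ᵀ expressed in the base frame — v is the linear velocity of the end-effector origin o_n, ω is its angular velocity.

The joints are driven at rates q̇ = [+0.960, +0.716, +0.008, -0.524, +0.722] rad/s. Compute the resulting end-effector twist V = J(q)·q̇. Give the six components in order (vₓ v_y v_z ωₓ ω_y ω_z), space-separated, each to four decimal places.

o_n = [0.0465, 0.2995, -0.1642]
J₁: ẑ×o_n = [-0.2995, 0.0465, 0.0000], ω = ẑ
J2: z=[-0.7431, -0.6691, 0.0000] o=[0.1004, -0.1115, 0.4900] → [0.4377, -0.4862, -0.3415, -0.7431, -0.6691, 0.0000]
J3: z=[-0.1956, 0.2173, -0.9563] o=[0.3336, -0.6993, 0.3087] → [0.8524, 0.1821, -0.1330, -0.1956, 0.2173, -0.9563]
J4: z=[0.9796, 0.0897, -0.1800] o=[0.3271, -0.5632, 0.3410] → [0.1100, 0.5454, 0.8703, 0.9796, 0.0897, -0.1800]
J5: z=[0.0300, 0.8198, 0.5719] o=[0.4213, -0.1985, -0.1868] → [-0.2662, -0.2150, 0.3222, 0.0300, 0.8198, 0.5719]
V = J·q̇ = [-0.2172, -0.7430, -0.4690, -1.0253, 0.0675, 1.4595]

-0.2172 -0.7430 -0.4690 -1.0253 0.0675 1.4595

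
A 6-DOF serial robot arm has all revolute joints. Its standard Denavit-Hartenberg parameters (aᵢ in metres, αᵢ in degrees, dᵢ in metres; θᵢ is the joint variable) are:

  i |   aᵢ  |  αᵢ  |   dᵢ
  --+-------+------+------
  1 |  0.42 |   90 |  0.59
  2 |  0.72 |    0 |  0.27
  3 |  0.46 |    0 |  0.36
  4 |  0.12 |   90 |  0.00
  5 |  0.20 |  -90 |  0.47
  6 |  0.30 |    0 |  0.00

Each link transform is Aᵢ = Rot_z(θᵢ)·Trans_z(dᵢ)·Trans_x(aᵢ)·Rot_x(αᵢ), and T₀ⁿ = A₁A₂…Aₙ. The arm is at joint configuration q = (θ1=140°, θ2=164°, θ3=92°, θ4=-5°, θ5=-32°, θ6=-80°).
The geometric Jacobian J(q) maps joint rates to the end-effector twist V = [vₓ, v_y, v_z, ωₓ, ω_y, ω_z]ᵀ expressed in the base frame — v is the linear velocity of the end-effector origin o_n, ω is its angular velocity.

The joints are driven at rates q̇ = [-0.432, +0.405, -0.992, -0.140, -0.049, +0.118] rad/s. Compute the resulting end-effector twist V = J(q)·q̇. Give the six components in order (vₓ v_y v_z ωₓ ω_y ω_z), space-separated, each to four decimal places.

0.1086 -0.8146 0.3664 -0.4229 -0.4636 -0.5071

o_n = [1.2504, -0.4012, 0.2757]
J₁: ẑ×o_n = [0.4012, 1.2504, -0.0000], ω = ẑ
J2: z=[0.6428, 0.7660, 0.0000] o=[-0.3217, 0.2700, 0.5900] → [-0.2407, 0.2020, -1.6358, 0.6428, 0.7660, 0.0000]
J3: z=[0.6428, 0.7660, 0.0000] o=[0.3820, 0.0319, 0.7885] → [-0.3928, 0.3296, -0.9437, 0.6428, 0.7660, 0.0000]
J4: z=[0.6428, 0.7660, 0.0000] o=[0.6987, 0.2362, 0.3421] → [-0.0509, 0.0427, -0.8324, 0.6428, 0.7660, 0.0000]
J5: z=[0.7243, -0.6078, 0.3256] o=[0.7286, 0.2111, 0.2287] → [0.1707, 0.1358, -0.1263, 0.7243, -0.6078, 0.3256]
J6: z=[0.6773, 0.5387, -0.5010] o=[1.0432, -0.1913, 0.2213] → [-0.0759, -0.1407, -0.2539, 0.6773, 0.5387, -0.5010]
V = J·q̇ = [0.1086, -0.8146, 0.3664, -0.4229, -0.4636, -0.5071]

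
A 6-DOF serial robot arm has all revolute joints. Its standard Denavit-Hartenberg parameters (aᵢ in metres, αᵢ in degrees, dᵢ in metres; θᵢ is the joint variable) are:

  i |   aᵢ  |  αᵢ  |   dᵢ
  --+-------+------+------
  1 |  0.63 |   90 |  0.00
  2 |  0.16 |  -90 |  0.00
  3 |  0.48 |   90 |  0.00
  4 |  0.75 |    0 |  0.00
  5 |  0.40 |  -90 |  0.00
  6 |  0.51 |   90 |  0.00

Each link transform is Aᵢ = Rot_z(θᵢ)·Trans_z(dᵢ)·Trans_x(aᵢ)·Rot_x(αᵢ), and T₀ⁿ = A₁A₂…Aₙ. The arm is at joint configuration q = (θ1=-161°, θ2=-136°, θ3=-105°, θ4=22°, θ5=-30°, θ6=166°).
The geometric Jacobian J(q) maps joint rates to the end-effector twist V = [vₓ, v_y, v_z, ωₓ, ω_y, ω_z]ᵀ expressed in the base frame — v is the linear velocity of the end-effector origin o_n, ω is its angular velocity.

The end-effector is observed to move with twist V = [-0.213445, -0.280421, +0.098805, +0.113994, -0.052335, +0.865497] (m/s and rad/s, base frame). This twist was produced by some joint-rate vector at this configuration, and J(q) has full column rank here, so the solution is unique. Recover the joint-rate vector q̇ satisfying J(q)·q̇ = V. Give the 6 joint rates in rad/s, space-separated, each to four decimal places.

o_n = [-1.1399, 0.7461, -0.2111]
J₁: ẑ×o_n = [-0.7461, -1.1399, 0.0000], ω = ẑ
J2: z=[-0.3256, 0.9455, 0.0000] o=[-0.5957, -0.2051, 0.0000] → [-0.1996, -0.0687, 0.2049, -0.3256, 0.9455, 0.0000]
J3: z=[-0.6568, -0.2262, -0.7193] o=[-0.4869, -0.1676, -0.1111] → [0.6799, 0.4041, -0.7478, -0.6568, -0.2262, -0.7193]
J4: z=[-0.5727, -0.4709, 0.6710] o=[-0.7223, 0.2417, -0.0248] → [-0.2508, -0.3868, -0.4855, -0.5727, -0.4709, 0.6710]
J5: z=[-0.5727, -0.4709, 0.6710] o=[-1.2479, 0.7711, -0.1019] → [0.0682, 0.0100, 0.0652, -0.5727, -0.4709, 0.6710]
J6: z=[-0.7187, -0.1053, -0.6873] o=[-1.4057, 1.1214, 0.0093] → [-0.2348, -0.3411, 0.2977, -0.7187, -0.1053, -0.6873]
q̇ = J⁺·V = [0.3360, 0.0400, -0.1310, -0.1190, 0.4440, -0.3160]

0.3360 0.0400 -0.1310 -0.1190 0.4440 -0.3160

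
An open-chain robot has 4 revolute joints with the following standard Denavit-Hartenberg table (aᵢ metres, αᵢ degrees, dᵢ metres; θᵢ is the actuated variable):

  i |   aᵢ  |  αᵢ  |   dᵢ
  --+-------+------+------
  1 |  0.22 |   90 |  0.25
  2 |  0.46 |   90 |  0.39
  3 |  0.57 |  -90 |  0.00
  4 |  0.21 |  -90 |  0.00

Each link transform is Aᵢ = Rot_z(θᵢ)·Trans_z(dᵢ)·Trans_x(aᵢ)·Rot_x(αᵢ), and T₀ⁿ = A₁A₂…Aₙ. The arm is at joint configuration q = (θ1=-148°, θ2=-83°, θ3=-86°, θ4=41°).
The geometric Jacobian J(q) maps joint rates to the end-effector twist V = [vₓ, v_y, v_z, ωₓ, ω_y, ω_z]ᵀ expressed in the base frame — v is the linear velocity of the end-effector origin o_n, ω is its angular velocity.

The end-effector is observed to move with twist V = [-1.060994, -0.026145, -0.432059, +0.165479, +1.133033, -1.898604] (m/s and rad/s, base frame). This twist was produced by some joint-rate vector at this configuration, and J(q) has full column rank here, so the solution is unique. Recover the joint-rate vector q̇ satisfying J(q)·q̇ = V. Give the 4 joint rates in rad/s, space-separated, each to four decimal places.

-0.8830 0.8090 0.8590 0.9200

o_n = [-0.1769, -0.5076, -0.2402]
J₁: ẑ×o_n = [0.5076, -0.1769, 0.0000], ω = ẑ
J2: z=[-0.5299, 0.8480, 0.0000] o=[-0.1866, -0.1166, 0.2500] → [-0.4157, -0.2598, 0.1990, -0.5299, 0.8480, 0.0000]
J3: z=[0.8417, 0.5260, -0.1219] o=[-0.4408, 0.1844, -0.2066] → [-0.1020, -0.0038, -0.7213, 0.8417, 0.5260, -0.1219]
J4: z=[-0.1401, -0.0053, -0.9901] o=[-0.1436, -0.3003, -0.2460] → [-0.2052, 0.0338, 0.0289, -0.1401, -0.0053, -0.9901]
q̇ = J⁺·V = [-0.8830, 0.8090, 0.8590, 0.9200]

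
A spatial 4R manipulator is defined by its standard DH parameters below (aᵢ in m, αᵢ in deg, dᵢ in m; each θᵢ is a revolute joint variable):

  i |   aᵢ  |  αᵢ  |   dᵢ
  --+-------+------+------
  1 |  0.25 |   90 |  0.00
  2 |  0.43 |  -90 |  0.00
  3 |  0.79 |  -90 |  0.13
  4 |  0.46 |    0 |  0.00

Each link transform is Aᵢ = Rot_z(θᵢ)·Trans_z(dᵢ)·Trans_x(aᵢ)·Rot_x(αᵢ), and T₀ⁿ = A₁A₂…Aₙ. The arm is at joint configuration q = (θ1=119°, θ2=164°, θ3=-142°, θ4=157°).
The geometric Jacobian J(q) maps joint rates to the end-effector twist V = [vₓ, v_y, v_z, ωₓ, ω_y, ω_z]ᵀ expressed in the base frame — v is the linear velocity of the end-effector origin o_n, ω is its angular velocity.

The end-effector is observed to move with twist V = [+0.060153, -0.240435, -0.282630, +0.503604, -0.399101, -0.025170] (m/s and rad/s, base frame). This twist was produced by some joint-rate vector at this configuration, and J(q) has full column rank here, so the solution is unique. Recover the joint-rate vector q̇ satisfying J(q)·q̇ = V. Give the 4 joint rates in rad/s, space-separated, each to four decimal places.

-0.0850 -0.5040 0.1060 0.9530

o_n = [0.1353, 0.2214, 0.0867]
J₁: ẑ×o_n = [-0.2214, 0.1353, 0.0000], ω = ẑ
J2: z=[0.8746, 0.4848, 0.0000] o=[-0.1212, 0.2187, 0.0000] → [0.0420, -0.0758, -0.1220, 0.8746, 0.4848, 0.0000]
J3: z=[0.1336, -0.2411, -0.9613] o=[0.0792, -0.1429, 0.1185] → [0.3578, -0.0497, 0.0622, 0.1336, -0.2411, -0.9613]
J4: z=[0.9761, -0.1356, 0.1697] o=[0.2318, 0.5850, -0.1780] → [0.0258, -0.2748, -0.3680, 0.9761, -0.1356, 0.1697]
q̇ = J⁺·V = [-0.0850, -0.5040, 0.1060, 0.9530]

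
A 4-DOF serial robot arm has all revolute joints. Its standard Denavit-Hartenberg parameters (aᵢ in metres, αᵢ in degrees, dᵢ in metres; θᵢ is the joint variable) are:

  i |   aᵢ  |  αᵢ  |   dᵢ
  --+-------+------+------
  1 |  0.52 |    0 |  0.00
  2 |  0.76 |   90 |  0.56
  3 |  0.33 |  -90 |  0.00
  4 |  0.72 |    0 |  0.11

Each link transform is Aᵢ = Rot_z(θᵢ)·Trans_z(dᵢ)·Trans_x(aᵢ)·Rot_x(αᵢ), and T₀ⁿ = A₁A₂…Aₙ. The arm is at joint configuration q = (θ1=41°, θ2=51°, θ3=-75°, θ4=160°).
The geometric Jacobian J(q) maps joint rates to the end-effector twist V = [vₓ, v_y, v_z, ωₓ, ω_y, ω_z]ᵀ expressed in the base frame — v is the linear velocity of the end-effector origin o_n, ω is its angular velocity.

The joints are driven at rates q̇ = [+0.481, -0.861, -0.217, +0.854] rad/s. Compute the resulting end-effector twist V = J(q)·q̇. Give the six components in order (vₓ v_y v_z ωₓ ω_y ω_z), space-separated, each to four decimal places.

o_n = [0.1192, 1.1086, 0.9232]
J₁: ẑ×o_n = [-1.1086, 0.1192, 0.0000], ω = ẑ
J2: z=[0.0000, 0.0000, 1.0000] o=[0.3924, 0.3412, 0.0000] → [-0.7675, -0.2732, 0.0000, 0.0000, 0.0000, 1.0000]
J3: z=[0.9994, 0.0349, 0.0000] o=[0.3659, 1.1007, 0.5600] → [0.0127, -0.3630, 0.0166, 0.9994, 0.0349, 0.0000]
J4: z=[-0.0337, 0.9653, 0.2588] o=[0.3629, 1.1860, 0.2412] → [0.6784, -0.0401, 0.2379, -0.0337, 0.9653, 0.2588]
V = J·q̇ = [0.7041, 0.3371, 0.1995, -0.2457, 0.8168, -0.1590]

0.7041 0.3371 0.1995 -0.2457 0.8168 -0.1590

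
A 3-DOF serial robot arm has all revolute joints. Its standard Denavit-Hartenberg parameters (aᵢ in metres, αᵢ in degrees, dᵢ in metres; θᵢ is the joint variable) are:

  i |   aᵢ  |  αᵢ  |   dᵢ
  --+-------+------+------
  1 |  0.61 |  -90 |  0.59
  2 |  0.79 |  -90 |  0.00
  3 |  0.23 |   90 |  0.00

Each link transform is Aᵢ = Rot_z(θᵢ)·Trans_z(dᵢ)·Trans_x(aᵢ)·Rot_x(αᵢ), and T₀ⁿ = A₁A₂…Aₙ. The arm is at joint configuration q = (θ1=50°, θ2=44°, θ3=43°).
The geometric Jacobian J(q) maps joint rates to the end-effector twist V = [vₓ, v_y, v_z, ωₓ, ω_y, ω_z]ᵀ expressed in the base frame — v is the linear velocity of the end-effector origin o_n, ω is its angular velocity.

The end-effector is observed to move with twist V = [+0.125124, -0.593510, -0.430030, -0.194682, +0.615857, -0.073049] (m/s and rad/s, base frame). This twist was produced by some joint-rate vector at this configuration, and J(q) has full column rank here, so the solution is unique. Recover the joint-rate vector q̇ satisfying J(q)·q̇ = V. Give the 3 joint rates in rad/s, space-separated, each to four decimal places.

-0.4320 0.5450 -0.4990

o_n = [0.9553, 0.8945, -0.0756]
J₁: ẑ×o_n = [-0.8945, 0.9553, 0.0000], ω = ẑ
J2: z=[-0.7660, 0.6428, 0.0000] o=[0.3921, 0.4673, 0.5900] → [-0.4279, -0.5099, -0.6893, -0.7660, 0.6428, 0.0000]
J3: z=[-0.4465, -0.5321, -0.7193] o=[0.7574, 0.9026, 0.0412] → [0.0563, -0.1946, 0.1090, -0.4465, -0.5321, -0.7193]
q̇ = J⁺·V = [-0.4320, 0.5450, -0.4990]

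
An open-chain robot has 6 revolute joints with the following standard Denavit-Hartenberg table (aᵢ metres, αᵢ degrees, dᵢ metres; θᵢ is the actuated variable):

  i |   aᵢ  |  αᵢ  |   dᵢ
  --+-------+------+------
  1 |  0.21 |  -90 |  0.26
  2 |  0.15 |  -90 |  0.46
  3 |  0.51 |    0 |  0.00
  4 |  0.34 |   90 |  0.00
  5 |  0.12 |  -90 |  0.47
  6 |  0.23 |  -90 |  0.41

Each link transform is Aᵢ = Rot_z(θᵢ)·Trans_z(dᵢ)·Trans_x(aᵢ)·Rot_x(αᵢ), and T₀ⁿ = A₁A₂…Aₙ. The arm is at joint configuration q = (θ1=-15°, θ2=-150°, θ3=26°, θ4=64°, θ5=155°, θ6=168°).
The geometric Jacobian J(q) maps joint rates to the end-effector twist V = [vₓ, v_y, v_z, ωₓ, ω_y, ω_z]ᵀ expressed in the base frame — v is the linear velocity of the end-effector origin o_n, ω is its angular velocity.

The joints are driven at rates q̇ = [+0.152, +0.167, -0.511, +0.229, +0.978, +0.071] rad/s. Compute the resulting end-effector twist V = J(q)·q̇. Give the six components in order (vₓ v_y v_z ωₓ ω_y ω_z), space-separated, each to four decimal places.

o_n = [-0.8667, 0.2059, 0.4151]
J₁: ẑ×o_n = [-0.2059, -0.8667, 0.0000], ω = ẑ
J2: z=[0.2588, 0.9659, 0.0000] o=[0.2028, -0.0544, 0.2600] → [0.1498, -0.0401, 1.1005, 0.2588, 0.9659, 0.0000]
J3: z=[0.4830, -0.1294, 0.8660] o=[0.1964, 0.4236, 0.3350] → [0.1782, -0.9594, -0.2427, 0.4830, -0.1294, 0.8660]
J4: z=[0.4830, -0.1294, 0.8660] o=[-0.2449, 0.3104, 0.5642] → [0.1098, -0.4665, -0.1309, 0.4830, -0.1294, 0.8660]
J5: z=[-0.8365, 0.2241, 0.5000] o=[-0.3329, -0.0180, 0.5642] → [-0.1454, -0.3917, -0.0677, -0.8365, 0.2241, 0.5000]
J6: z=[-0.3283, 0.5255, -0.7849] o=[-0.6734, 0.1858, 0.8431] → [-0.2092, 0.0112, 0.0950, -0.3283, 0.5255, -0.7849]
V = J·q̇ = [-0.2292, -0.1373, 0.2184, -0.9344, 0.4543, 0.3411]

-0.2292 -0.1373 0.2184 -0.9344 0.4543 0.3411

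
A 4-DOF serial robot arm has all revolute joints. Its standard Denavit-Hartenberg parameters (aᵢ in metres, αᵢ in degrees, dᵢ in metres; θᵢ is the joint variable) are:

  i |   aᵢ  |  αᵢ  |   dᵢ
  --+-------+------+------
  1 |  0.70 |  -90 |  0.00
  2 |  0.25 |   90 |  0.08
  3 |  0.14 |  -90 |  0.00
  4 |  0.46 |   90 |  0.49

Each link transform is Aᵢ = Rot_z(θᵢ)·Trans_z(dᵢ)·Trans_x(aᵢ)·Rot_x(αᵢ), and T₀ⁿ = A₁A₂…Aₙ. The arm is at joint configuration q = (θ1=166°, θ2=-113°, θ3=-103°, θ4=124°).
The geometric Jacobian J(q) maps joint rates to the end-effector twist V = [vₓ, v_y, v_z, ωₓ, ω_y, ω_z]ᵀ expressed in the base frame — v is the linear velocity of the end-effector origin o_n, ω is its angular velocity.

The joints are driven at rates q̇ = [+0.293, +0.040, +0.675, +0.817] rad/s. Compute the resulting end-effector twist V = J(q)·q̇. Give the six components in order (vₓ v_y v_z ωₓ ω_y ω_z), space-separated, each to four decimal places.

o_n = [-0.7544, 0.1015, 0.8429]
J₁: ẑ×o_n = [-0.1015, -0.7544, 0.0000], ω = ẑ
J2: z=[-0.2419, -0.9703, 0.0000] o=[-0.6792, 0.1693, 0.0000] → [-0.8179, 0.2039, -0.0565, -0.2419, -0.9703, 0.0000]
J3: z=[0.8932, -0.2227, -0.3907] o=[-0.6038, 0.0681, 0.2301] → [-0.1234, -0.4885, -0.0037, 0.8932, -0.2227, -0.3907]
J4: z=[0.4238, 0.1262, 0.8969] o=[-0.5827, 0.2034, 0.2011] → [0.1724, -0.4259, -0.0215, 0.4238, 0.1262, 0.8969]
V = J·q̇ = [-0.0049, -0.8906, -0.0223, 0.9395, -0.0861, 0.7620]

-0.0049 -0.8906 -0.0223 0.9395 -0.0861 0.7620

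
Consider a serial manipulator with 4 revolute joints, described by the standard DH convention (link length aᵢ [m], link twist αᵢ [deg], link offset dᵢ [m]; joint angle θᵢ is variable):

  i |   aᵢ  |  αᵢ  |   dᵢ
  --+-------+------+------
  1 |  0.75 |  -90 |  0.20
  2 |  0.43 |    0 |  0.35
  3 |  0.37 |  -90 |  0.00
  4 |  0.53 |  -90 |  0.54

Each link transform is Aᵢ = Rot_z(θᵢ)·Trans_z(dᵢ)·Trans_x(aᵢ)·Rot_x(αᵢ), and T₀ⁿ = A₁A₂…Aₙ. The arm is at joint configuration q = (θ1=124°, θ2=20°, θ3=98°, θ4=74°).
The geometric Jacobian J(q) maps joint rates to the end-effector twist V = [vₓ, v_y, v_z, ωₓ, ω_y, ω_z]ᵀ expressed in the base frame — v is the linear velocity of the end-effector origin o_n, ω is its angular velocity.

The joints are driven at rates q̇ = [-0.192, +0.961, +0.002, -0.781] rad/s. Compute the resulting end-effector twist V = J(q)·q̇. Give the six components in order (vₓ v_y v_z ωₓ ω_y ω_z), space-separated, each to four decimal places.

0.2841 -0.4759 -0.0472 -1.1840 0.0332 -0.5587

o_n = [-0.1110, 0.4498, -0.1492]
J₁: ẑ×o_n = [-0.4498, -0.1110, 0.0000], ω = ẑ
J2: z=[-0.8290, -0.5592, 0.0000] o=[-0.4194, 0.6218, 0.2000] → [0.1953, -0.2895, 0.3150, -0.8290, -0.5592, 0.0000]
J3: z=[-0.8290, -0.5592, 0.0000] o=[-0.9355, 0.7610, 0.0529] → [0.1130, -0.1676, 0.7191, -0.8290, -0.5592, 0.0000]
J4: z=[0.4937, -0.7320, 0.4695] o=[-0.8384, 0.6170, -0.2738] → [-0.0126, 0.2800, 0.4498, 0.4937, -0.7320, 0.4695]
V = J·q̇ = [0.2841, -0.4759, -0.0472, -1.1840, 0.0332, -0.5587]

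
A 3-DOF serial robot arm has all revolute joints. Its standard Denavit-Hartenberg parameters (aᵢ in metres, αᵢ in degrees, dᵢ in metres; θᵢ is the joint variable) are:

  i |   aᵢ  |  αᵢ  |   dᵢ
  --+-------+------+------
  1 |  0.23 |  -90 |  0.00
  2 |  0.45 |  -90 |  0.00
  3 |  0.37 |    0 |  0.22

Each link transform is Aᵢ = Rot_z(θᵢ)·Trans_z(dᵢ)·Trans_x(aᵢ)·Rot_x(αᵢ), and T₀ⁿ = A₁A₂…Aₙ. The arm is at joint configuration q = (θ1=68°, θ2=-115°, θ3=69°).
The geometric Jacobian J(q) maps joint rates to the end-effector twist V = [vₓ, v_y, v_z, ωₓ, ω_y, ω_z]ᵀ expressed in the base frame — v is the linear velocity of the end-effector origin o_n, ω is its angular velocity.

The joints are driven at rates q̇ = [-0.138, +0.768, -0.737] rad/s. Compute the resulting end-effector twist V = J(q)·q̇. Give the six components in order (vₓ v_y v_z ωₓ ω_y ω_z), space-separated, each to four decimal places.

o_n = [0.3889, 0.0404, 0.6210]
J₁: ẑ×o_n = [-0.0404, 0.3889, 0.0000], ω = ẑ
J2: z=[-0.9272, 0.3746, 0.0000] o=[0.0862, 0.2133, 0.0000] → [0.2326, 0.5758, 0.0468, -0.9272, 0.3746, 0.0000]
J3: z=[0.3395, 0.8403, 0.4226] o=[0.0149, 0.0369, 0.4078] → [0.1776, 0.0857, -0.3131, 0.3395, 0.8403, 0.4226]
V = J·q̇ = [0.0533, 0.3254, 0.2667, -0.9623, -0.3316, -0.4495]

0.0533 0.3254 0.2667 -0.9623 -0.3316 -0.4495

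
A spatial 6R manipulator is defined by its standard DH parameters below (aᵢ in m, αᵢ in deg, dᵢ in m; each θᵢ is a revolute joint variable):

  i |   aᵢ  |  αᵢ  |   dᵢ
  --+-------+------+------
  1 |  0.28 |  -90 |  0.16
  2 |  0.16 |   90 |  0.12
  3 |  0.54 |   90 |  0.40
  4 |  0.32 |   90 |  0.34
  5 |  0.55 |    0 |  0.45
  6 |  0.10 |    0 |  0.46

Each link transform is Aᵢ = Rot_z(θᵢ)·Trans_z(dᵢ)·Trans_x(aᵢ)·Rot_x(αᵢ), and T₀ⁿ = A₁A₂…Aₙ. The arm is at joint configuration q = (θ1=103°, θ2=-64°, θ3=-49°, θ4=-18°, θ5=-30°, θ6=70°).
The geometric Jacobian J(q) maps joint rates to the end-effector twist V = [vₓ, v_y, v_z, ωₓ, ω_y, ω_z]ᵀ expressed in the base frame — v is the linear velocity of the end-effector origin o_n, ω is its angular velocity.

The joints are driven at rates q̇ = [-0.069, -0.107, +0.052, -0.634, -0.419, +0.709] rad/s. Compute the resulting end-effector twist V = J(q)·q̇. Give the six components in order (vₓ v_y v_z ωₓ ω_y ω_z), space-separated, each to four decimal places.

o_n = [0.4783, 1.4255, 0.5360]
J₁: ẑ×o_n = [-1.4255, 0.4783, 0.0000], ω = ẑ
J2: z=[-0.9744, -0.2250, 0.0000] o=[-0.0630, 0.2728, 0.1600] → [-0.0846, 0.3663, -1.0014, -0.9744, -0.2250, 0.0000]
J3: z=[0.2022, -0.8758, 0.4384] o=[-0.1957, 0.3142, 0.3038] → [-0.6905, 0.2485, 0.8149, 0.2022, -0.8758, 0.4384]
J4: z=[0.7137, -0.1748, -0.6783] o=[0.2473, 0.2069, 0.7976] → [0.8723, 0.0301, 0.9101, 0.7137, -0.1748, -0.6783]
J5: z=[-0.3995, 0.6938, -0.5991] o=[0.6741, 0.3710, 0.7030] → [0.5158, 0.0506, -0.2854, -0.3995, 0.6938, -0.5991]
J6: z=[-0.3995, 0.6938, -0.5991] o=[0.5721, 1.0640, 0.8226] → [0.0177, -0.0583, -0.0793, -0.3995, 0.6938, -0.5991]
V = J·q̇ = [-0.6852, -0.1409, -0.3641, -0.4536, 0.2906, 0.2101]

-0.6852 -0.1409 -0.3641 -0.4536 0.2906 0.2101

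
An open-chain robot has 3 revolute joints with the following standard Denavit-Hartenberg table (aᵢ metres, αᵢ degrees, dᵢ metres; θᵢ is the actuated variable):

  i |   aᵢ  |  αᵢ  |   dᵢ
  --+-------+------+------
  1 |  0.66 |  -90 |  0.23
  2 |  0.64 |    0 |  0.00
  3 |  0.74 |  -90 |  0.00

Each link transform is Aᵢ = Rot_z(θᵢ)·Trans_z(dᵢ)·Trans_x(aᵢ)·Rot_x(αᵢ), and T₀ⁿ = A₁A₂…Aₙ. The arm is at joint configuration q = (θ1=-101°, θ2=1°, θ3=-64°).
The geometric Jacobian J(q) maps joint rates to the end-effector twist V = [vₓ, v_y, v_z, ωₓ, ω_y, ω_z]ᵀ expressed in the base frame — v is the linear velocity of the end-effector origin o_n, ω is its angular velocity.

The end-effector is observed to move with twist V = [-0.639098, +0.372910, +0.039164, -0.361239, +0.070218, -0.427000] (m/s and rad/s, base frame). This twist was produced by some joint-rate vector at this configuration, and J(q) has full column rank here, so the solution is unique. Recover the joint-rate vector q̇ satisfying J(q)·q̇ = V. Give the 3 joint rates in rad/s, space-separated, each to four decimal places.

o_n = [-0.3121, -1.6058, 0.8782]
J₁: ẑ×o_n = [1.6058, -0.3121, 0.0000], ω = ẑ
J2: z=[0.9816, -0.1908, 0.0000] o=[-0.1259, -0.6479, 0.2300] → [-0.1237, -0.6363, -0.9759, 0.9816, -0.1908, 0.0000]
J3: z=[0.9816, -0.1908, 0.0000] o=[-0.2480, -1.2760, 0.2188] → [-0.1258, -0.6472, -0.3360, 0.9816, -0.1908, 0.0000]
q̇ = J⁺·V = [-0.4270, 0.1320, -0.5000]

-0.4270 0.1320 -0.5000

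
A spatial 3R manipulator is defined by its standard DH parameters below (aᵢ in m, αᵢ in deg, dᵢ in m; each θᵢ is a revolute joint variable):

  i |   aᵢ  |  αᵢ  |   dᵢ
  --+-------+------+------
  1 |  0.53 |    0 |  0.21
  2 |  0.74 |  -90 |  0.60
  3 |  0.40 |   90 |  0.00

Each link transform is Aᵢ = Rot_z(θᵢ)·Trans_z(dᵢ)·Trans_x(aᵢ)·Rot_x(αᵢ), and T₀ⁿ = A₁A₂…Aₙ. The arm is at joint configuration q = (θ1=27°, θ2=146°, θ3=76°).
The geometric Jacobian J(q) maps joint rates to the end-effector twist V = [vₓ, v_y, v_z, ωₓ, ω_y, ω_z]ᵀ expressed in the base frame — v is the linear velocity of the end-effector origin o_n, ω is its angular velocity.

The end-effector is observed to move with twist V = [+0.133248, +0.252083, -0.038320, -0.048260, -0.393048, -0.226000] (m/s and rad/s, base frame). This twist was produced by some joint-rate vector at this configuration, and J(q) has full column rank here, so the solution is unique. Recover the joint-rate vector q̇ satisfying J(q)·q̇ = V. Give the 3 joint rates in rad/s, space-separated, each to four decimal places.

0.1760 -0.4020 0.3960

o_n = [-0.3583, 0.3426, 0.4219]
J₁: ẑ×o_n = [-0.3426, -0.3583, 0.0000], ω = ẑ
J2: z=[0.0000, 0.0000, 1.0000] o=[0.4722, 0.2406, 0.2100] → [-0.1020, -0.8305, 0.0000, 0.0000, 0.0000, 1.0000]
J3: z=[-0.1219, -0.9925, 0.0000] o=[-0.2623, 0.3308, 0.8100] → [0.3852, -0.0473, -0.0968, -0.1219, -0.9925, 0.0000]
q̇ = J⁺·V = [0.1760, -0.4020, 0.3960]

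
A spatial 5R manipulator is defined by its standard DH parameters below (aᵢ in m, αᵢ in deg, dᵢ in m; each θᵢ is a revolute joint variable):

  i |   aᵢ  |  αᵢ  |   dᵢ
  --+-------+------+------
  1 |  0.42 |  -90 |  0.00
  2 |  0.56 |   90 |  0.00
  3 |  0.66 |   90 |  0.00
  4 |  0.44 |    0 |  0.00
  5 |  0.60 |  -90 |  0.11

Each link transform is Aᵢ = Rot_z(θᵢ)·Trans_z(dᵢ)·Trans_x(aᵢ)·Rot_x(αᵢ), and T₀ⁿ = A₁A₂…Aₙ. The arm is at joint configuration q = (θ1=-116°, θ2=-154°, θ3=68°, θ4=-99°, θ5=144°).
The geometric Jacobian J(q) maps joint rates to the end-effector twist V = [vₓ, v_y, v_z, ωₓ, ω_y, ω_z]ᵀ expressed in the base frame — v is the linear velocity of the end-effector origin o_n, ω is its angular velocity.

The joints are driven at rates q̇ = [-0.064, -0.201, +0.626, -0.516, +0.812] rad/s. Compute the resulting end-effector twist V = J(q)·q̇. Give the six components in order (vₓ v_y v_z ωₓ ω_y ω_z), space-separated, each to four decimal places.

-0.2176 -0.4698 -0.6367 -0.0519 0.6051 -0.5063

o_n = [1.0338, 0.0658, 0.4662]
J₁: ẑ×o_n = [-0.0658, 1.0338, 0.0000], ω = ẑ
J2: z=[0.8988, -0.4384, 0.0000] o=[-0.1841, -0.3775, 0.0000] → [-0.2044, -0.4190, 0.9324, 0.8988, -0.4384, 0.0000]
J3: z=[0.1922, 0.3940, -0.8988] o=[0.0365, 0.0749, 0.2455] → [0.0788, -0.9387, -0.3947, 0.1922, 0.3940, -0.8988]
J4: z=[0.0286, 0.9132, 0.4065] o=[0.6840, 0.0064, 0.3539] → [0.0784, 0.1390, -0.3178, 0.0286, 0.9132, 0.4065]
J5: z=[0.0286, 0.9132, 0.4065] o=[0.5329, -0.1577, 0.7332] → [-0.3346, 0.2112, -0.4510, 0.0286, 0.9132, 0.4065]
V = J·q̇ = [-0.2176, -0.4698, -0.6367, -0.0519, 0.6051, -0.5063]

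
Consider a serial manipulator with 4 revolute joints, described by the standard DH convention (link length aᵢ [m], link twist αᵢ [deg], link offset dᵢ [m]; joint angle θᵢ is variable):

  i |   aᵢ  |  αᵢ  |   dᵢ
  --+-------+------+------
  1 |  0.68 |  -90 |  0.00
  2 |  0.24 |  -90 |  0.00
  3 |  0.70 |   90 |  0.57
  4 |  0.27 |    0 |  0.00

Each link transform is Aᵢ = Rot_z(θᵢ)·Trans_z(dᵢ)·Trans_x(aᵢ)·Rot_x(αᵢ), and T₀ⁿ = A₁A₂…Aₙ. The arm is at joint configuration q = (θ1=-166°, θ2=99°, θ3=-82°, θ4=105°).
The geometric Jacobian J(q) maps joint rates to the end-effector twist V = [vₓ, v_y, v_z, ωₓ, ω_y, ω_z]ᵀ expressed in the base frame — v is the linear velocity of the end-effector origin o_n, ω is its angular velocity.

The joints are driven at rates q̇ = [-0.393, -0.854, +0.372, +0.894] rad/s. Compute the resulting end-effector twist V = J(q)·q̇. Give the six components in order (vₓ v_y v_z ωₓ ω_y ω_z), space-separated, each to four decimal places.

o_n = [0.3371, -0.5590, -0.1937]
J₁: ẑ×o_n = [0.5590, 0.3371, -0.0000], ω = ẑ
J2: z=[0.2419, -0.9703, 0.0000] o=[-0.6598, -0.1645, 0.0000] → [0.1879, 0.0469, 0.8718, 0.2419, -0.9703, 0.0000]
J3: z=[0.9583, 0.2389, 0.1564] o=[-0.6234, -0.1554, -0.2370] → [0.0735, 0.1087, -0.6163, 0.9583, 0.2389, 0.1564]
J4: z=[-0.1166, -0.1725, 0.9781] o=[0.1054, -0.6881, -0.2441] → [-0.1350, 0.2325, 0.0249, -0.1166, -0.1725, 0.9781]
V = J·q̇ = [-0.4735, 0.0758, -0.9515, 0.0456, 0.7633, 0.5396]

-0.4735 0.0758 -0.9515 0.0456 0.7633 0.5396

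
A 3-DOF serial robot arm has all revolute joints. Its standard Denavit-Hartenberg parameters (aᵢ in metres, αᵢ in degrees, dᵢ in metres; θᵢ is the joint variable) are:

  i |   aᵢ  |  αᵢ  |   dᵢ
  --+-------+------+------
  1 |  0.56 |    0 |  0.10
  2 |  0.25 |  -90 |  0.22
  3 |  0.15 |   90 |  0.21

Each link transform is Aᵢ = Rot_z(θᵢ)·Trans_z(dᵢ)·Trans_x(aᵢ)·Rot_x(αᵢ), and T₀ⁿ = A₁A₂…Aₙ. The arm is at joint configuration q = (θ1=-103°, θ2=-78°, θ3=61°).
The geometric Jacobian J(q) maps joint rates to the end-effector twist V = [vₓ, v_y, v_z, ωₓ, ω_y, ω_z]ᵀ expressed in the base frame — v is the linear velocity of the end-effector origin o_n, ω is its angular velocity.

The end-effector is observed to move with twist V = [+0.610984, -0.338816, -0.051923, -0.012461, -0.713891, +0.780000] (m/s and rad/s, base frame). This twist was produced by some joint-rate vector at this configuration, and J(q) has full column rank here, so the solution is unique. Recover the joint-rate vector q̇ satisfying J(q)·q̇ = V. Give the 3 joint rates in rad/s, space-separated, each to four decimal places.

0.6560 0.1240 0.7140

o_n = [-0.4523, -0.7500, 0.1888]
J₁: ẑ×o_n = [0.7500, -0.4523, 0.0000], ω = ẑ
J2: z=[0.0000, 0.0000, 1.0000] o=[-0.1260, -0.5456, 0.1000] → [0.2043, -0.3263, 0.0000, 0.0000, 0.0000, 1.0000]
J3: z=[-0.0175, -0.9998, 0.0000] o=[-0.3759, -0.5413, 0.3200] → [0.1312, -0.0023, -0.0727, -0.0175, -0.9998, 0.0000]
q̇ = J⁺·V = [0.6560, 0.1240, 0.7140]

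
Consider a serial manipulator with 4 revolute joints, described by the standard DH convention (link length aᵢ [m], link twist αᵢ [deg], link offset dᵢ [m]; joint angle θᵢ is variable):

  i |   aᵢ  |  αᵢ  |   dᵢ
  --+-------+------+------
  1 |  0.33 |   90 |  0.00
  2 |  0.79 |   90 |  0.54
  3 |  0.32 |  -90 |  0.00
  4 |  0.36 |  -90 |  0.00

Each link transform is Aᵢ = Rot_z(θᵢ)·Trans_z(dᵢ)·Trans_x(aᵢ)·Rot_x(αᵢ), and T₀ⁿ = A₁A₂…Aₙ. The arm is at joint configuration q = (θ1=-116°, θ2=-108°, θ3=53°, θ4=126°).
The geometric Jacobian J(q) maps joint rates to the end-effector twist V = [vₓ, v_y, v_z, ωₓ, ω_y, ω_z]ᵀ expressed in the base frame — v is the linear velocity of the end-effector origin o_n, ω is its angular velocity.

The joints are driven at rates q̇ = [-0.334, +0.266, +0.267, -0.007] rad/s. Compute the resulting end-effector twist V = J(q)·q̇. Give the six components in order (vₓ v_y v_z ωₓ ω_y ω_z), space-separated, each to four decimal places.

-0.1372 0.0233 0.0237 -0.1232 0.3445 -0.2568

o_n = [-0.7134, -0.0334, -0.9034]
J₁: ẑ×o_n = [0.0334, -0.7134, 0.0000], ω = ẑ
J2: z=[-0.8988, 0.4384, 0.0000] o=[-0.1447, -0.2966, 0.0000] → [-0.3960, -0.8119, 0.0127, -0.8988, 0.4384, 0.0000]
J3: z=[0.4169, 0.8548, 0.3090] o=[-0.5230, 0.1595, -0.7513] → [-0.0704, 0.0046, 0.0823, 0.4169, 0.8548, 0.3090]
J4: z=[-0.6491, 0.0420, 0.7595] o=[-0.7266, 0.3251, -0.9345] → [0.2735, 0.0302, 0.2321, -0.6491, 0.0420, 0.7595]
V = J·q̇ = [-0.1372, 0.0233, 0.0237, -0.1232, 0.3445, -0.2568]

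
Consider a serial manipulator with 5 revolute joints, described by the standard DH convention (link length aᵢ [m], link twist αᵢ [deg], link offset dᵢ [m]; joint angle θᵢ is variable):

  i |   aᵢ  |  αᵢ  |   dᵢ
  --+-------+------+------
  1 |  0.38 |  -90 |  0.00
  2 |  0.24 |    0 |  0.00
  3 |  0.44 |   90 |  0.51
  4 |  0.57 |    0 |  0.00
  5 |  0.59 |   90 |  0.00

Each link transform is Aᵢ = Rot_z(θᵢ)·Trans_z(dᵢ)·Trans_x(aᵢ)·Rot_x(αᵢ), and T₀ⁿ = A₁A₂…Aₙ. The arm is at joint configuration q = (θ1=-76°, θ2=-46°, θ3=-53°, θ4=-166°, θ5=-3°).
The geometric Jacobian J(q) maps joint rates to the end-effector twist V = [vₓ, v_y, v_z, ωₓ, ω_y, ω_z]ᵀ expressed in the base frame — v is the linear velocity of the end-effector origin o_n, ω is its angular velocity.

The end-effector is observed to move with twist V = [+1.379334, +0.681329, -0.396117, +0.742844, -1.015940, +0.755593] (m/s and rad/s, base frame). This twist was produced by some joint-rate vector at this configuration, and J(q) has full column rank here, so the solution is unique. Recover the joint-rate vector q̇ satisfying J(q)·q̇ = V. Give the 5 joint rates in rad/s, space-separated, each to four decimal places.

0.5710 0.6220 -0.1470 -0.8060 -0.3740

o_n = [0.4103, -0.5728, -0.5111]
J₁: ẑ×o_n = [0.5728, 0.4103, -0.0000], ω = ẑ
J2: z=[0.9703, 0.2419, 0.0000] o=[0.0919, -0.3687, 0.0000] → [-0.1236, 0.4959, -0.2750, 0.9703, 0.2419, 0.0000]
J3: z=[0.9703, 0.2419, 0.0000] o=[0.1323, -0.5305, 0.1726] → [-0.1654, 0.6634, -0.1083, 0.9703, 0.2419, 0.0000]
J4: z=[-0.2389, 0.9583, -0.1564] o=[0.6105, -0.3403, 0.6072] → [-1.1081, -0.2359, 0.2474, -0.2389, 0.9583, -0.1564]
J5: z=[-0.2389, 0.9583, -0.1564] o=[0.4976, -0.4576, 0.0610] → [-0.5662, -0.1230, 0.1112, -0.2389, 0.9583, -0.1564]
q̇ = J⁺·V = [0.5710, 0.6220, -0.1470, -0.8060, -0.3740]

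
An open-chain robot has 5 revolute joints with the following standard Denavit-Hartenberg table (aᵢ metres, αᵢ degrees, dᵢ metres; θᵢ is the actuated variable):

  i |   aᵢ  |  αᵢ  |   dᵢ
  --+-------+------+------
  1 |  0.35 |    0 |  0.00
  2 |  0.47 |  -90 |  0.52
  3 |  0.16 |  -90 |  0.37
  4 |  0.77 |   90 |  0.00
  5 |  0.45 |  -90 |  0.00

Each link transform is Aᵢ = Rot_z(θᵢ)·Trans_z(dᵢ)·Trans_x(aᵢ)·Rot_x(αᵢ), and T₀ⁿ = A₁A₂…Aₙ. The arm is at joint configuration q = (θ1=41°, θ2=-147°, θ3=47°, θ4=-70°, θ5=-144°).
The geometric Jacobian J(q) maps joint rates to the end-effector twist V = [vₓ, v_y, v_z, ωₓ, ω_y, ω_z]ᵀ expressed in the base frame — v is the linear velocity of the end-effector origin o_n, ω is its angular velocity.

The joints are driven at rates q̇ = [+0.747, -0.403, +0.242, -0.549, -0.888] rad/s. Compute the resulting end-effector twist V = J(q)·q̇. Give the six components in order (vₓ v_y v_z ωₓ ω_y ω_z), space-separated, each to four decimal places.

0.1698 0.8295 -0.1047 -0.3269 -0.9160 0.1081

o_n = [0.7475, -0.8112, 0.4818]
J₁: ẑ×o_n = [0.8112, 0.7475, -0.0000], ω = ẑ
J2: z=[0.0000, 0.0000, 1.0000] o=[0.2641, 0.2296, 0.0000] → [1.0408, 0.4833, -0.0000, 0.0000, 0.0000, 1.0000]
J3: z=[0.9613, -0.2756, 0.0000] o=[0.1346, -0.2222, 0.5200] → [0.0105, 0.0367, -0.3973, 0.9613, -0.2756, 0.0000]
J4: z=[0.2016, 0.7030, -0.6820] o=[0.4602, -0.4291, 0.4030] → [-0.2052, -0.2118, -0.2790, 0.2016, 0.7030, -0.6820]
J5: z=[0.5054, 0.5218, 0.6872] o=[1.1062, -0.8011, 0.2104] → [0.1485, -0.3838, 0.1821, 0.5054, 0.5218, 0.6872]
V = J·q̇ = [0.1698, 0.8295, -0.1047, -0.3269, -0.9160, 0.1081]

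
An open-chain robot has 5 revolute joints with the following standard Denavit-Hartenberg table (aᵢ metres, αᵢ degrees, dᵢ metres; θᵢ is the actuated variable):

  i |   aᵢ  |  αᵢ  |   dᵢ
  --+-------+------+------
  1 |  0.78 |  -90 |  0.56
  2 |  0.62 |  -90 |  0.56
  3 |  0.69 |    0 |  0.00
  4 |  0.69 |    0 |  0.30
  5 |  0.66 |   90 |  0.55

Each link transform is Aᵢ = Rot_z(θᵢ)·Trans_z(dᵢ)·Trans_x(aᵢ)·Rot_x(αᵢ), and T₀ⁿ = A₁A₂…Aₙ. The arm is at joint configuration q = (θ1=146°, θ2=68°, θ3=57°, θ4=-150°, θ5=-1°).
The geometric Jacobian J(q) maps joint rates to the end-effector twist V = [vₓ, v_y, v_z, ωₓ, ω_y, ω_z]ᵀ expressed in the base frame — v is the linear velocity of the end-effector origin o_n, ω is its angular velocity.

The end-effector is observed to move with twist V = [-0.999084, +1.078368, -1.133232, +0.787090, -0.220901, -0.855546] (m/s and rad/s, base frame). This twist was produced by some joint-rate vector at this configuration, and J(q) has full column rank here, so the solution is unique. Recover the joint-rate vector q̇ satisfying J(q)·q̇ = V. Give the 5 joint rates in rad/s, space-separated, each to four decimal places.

o_n = [-1.0201, -0.9147, -0.6055]
J₁: ẑ×o_n = [0.9147, -1.0201, 0.0000], ω = ẑ
J2: z=[-0.5592, -0.8290, 0.0000] o=[-0.6466, 0.4362, 0.5600] → [0.9663, -0.6518, 0.4458, -0.5592, -0.8290, 0.0000]
J3: z=[0.7687, -0.5185, -0.3746] o=[-1.1523, 0.1018, -0.0149] → [-0.0745, 0.4045, -0.7128, 0.7687, -0.5185, -0.3746]
J4: z=[0.7687, -0.5185, -0.3746] o=[-0.9455, 0.6603, -0.3633] → [-0.4644, 0.2142, -1.2493, 0.7687, -0.5185, -0.3746]
J5: z=[0.7687, -0.5185, -0.3746] o=[-1.0890, -0.0741, -0.4422] → [-0.2302, 0.0997, -0.6105, 0.7687, -0.5185, -0.3746]
q̇ = J⁺·V = [-0.5420, -0.2570, 0.6410, 0.6920, -0.4960]

-0.5420 -0.2570 0.6410 0.6920 -0.4960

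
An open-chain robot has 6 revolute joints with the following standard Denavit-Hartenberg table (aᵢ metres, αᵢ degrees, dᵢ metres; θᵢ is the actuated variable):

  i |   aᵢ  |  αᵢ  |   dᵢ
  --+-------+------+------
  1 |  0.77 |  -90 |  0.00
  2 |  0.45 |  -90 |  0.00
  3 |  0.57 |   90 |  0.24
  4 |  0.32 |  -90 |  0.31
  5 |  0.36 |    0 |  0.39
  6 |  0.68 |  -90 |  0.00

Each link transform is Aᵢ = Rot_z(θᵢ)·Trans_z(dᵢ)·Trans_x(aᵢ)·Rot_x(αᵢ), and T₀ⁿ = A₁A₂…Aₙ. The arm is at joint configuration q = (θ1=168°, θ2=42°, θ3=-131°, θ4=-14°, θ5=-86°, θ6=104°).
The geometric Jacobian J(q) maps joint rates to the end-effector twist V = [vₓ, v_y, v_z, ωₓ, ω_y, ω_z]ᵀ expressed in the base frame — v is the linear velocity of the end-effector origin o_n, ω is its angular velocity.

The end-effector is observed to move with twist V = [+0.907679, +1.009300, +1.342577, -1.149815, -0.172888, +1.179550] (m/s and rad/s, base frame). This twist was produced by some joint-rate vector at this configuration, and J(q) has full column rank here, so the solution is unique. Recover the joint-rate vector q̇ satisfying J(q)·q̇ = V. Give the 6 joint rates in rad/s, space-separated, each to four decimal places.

o_n = [0.0024, -0.9478, 0.3635]
J₁: ẑ×o_n = [0.9478, 0.0024, -0.0000], ω = ẑ
J2: z=[-0.2079, -0.9781, 0.0000] o=[-0.7532, 0.1601, 0.0000] → [-0.3556, 0.0756, 0.9694, -0.2079, -0.9781, 0.0000]
J3: z=[0.6545, -0.1391, -0.7431] o=[-1.0803, 0.2296, -0.3011] → [-0.9674, -1.2396, -0.6200, 0.6545, -0.1391, -0.7431]
J4: z=[0.6850, 0.5251, 0.5050] o=[-0.7408, -0.2823, -0.2292] → [0.6473, -0.0308, -0.8461, 0.6850, 0.5251, 0.5050]
J5: z=[0.7125, -0.3381, -0.6149] o=[-0.4798, -0.3695, 0.1211] → [-0.4375, -0.4691, -0.2490, 0.7125, -0.3381, -0.6149]
J6: z=[0.7125, -0.3381, -0.6149] o=[0.0479, -0.3324, 0.0779] → [-0.4750, -0.1755, -0.4539, 0.7125, -0.3381, -0.6149]
q̇ = J⁺·V = [-0.0340, 0.7630, -0.5640, 0.2350, -0.2280, -0.8710]

-0.0340 0.7630 -0.5640 0.2350 -0.2280 -0.8710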